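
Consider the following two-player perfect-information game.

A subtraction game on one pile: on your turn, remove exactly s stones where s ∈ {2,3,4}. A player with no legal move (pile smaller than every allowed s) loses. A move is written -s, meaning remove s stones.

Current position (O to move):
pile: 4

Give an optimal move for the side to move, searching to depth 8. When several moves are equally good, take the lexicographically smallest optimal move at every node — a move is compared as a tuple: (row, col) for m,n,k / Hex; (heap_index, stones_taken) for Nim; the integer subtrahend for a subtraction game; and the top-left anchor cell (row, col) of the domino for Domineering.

O's best at [4]: -3

p1 O@[4]: -2[2]-1 -3[1]+1* -4[0]+1
p2 X@[1] terminal -1; root [4] d8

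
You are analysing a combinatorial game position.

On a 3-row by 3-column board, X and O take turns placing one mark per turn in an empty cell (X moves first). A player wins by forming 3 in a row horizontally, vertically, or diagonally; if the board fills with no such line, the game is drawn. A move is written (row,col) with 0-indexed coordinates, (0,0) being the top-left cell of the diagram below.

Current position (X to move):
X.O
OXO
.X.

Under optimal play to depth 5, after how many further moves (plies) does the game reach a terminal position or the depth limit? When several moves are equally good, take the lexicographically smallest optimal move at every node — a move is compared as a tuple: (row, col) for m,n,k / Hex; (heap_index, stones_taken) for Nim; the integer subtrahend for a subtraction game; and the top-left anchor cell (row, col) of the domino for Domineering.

[X.O/OXO/.X.] X move#1: (0,1):+1/XXO/OXO/.X.*, (2,0):-1/X.O/OXO/XX., (2,2):+1/X.O/OXO/.XX
[XXO/OXO/.X.] end (terminal -1, O#2); searched X.O/OXO/.X. to 5

PV length from [X.O/OXO/.X.]: 1 ply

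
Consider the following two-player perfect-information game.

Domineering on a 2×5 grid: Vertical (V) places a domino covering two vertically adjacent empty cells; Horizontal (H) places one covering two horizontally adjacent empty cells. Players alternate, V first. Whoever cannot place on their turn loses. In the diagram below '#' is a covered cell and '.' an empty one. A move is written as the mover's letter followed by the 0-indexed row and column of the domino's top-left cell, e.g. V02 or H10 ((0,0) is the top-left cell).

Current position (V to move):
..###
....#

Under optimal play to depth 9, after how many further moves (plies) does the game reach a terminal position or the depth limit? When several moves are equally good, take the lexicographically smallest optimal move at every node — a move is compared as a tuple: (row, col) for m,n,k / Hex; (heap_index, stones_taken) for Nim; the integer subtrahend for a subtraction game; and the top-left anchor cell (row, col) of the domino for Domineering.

PV length from [..###/....#]: 3 plies

ply 1, V at ..###/....# | V00=-1→#.###/#...#; V01=+1→.####/.#..#*
ply 2, H at .####/.#..# | H12=-1→.####/.####*
ply 3, V at .####/.#### | V00=+1→#####/#####*
ply 4: #####/##### is terminal -1 (H); from ..###/....# depth 9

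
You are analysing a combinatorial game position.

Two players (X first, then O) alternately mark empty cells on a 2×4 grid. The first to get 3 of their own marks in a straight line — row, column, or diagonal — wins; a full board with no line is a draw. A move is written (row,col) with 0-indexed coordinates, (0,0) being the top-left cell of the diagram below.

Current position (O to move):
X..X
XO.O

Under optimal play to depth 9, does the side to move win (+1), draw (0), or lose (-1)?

value(X..X/XO.O, O) = +1

[X..X/XO.O] O move#1: (0,1):+0/XO.X/XO.O, (0,2):+0/X.OX/XO.O, (1,2):+1/X..X/XOOO*
[X..X/XOOO] end (terminal -1, X#2); searched X..X/XO.O to 9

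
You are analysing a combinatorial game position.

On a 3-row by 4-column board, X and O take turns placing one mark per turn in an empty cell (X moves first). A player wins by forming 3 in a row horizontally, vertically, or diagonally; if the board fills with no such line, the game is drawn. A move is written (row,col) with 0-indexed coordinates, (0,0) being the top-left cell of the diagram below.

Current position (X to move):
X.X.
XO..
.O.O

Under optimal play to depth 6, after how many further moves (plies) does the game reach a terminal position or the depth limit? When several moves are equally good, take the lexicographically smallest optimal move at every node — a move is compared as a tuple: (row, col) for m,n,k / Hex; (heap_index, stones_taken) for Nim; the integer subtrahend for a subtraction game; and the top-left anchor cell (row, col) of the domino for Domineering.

ply 1, X at X.X./XO../.O.O | (0,1)=+1→XXX./XO../.O.O*; (0,3)=-1→X.XX/XO../.O.O; (1,2)=-1→X.X./XOX./.O.O; (1,3)=-1→X.X./XO.X/.O.O; (2,0)=+1→X.X./XO../XO.O; (2,2)=-1→X.X./XO../.OXO
ply 2: XXX./XO../.O.O is terminal -1 (O); from X.X./XO../.O.O depth 6

PV length from [X.X./XO../.O.O]: 1 ply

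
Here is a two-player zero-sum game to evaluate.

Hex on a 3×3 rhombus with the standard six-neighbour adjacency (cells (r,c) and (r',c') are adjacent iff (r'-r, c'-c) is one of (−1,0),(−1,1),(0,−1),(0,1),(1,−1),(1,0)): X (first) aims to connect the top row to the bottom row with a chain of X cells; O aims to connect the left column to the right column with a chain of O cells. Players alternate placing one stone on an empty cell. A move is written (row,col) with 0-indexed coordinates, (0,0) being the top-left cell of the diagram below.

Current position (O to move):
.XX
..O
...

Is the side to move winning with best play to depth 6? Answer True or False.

ply 1, O at .XX/..O/... | (0,0)=-1→OXX/..O/...; (1,0)=-1→.XX/O.O/...; (1,1)=+1→.XX/.OO/...*; (2,0)=+1→.XX/..O/O..; (2,1)=-1→.XX/..O/.O.; (2,2)=-1→.XX/..O/..O
ply 2, X at .XX/.OO/... | (0,0)=-1→XXX/.OO/...*; (1,0)=-1→.XX/XOO/...; (2,0)=-1→.XX/.OO/X..; (2,1)=-1→.XX/.OO/.X.; (2,2)=-1→.XX/.OO/..X
ply 3, O at XXX/.OO/... | (1,0)=+1→XXX/OOO/...*; (2,0)=+1→XXX/.OO/O..; (2,1)=+1→XXX/.OO/.O.; (2,2)=+1→XXX/.OO/..O
ply 4: XXX/OOO/... is terminal -1 (X); from .XX/..O/... depth 6

O winning at [.XX/..O/...]: True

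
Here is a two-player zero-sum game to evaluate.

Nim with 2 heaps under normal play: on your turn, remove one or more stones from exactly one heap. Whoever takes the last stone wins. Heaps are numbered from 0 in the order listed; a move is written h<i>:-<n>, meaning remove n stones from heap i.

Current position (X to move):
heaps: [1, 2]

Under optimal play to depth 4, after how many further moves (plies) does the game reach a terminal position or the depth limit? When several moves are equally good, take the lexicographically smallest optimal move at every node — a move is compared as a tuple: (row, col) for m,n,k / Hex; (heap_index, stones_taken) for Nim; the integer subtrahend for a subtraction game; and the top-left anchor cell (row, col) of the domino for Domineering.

ply 1, X at (1,2) | h0:-1=-1→(0,2); h1:-1=+1→(1,1)*; h1:-2=-1→(1,0)
ply 2, O at (1,1) | h0:-1=-1→(0,1)*; h1:-1=-1→(1,0)
ply 3, X at (0,1) | h1:-1=+1→(0,0)*
ply 4: (0,0) is terminal -1 (O); from (1,2) depth 4

PV length from [(1,2)]: 3 plies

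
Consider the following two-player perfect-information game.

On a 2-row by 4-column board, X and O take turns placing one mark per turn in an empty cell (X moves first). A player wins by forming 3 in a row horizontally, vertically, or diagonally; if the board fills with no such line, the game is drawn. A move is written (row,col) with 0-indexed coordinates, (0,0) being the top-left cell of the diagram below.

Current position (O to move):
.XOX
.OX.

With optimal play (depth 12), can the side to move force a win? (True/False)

p1 O@[.XOX/.OX.]: (0,0)[OXOX/.OX.]+0* (1,0)[.XOX/OOX.]+0 (1,3)[.XOX/.OXO]+0
p2 X@[OXOX/.OX.]: (1,0)[OXOX/XOX.]+0* (1,3)[OXOX/.OXX]+0
p3 O@[OXOX/XOX.]: (1,3)[OXOX/XOXO]+0*
p4 X@[OXOX/XOXO] terminal +0; root [.XOX/.OX.] d12

O winning at [.XOX/.OX.]: False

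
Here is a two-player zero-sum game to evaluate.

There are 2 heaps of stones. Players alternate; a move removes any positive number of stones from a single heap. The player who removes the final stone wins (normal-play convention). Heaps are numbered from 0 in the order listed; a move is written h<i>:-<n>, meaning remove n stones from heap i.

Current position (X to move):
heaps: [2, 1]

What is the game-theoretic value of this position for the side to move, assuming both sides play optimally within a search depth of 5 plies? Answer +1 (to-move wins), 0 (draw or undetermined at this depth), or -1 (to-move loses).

p1 X@[(2,1)]: h0:-1[(1,1)]+1* h0:-2[(0,1)]-1 h1:-1[(2,0)]-1
p2 O@[(1,1)]: h0:-1[(0,1)]-1* h1:-1[(1,0)]-1
p3 X@[(0,1)]: h1:-1[(0,0)]+1*
p4 O@[(0,0)] terminal -1; root [(2,1)] d5

value((2,1), X) = +1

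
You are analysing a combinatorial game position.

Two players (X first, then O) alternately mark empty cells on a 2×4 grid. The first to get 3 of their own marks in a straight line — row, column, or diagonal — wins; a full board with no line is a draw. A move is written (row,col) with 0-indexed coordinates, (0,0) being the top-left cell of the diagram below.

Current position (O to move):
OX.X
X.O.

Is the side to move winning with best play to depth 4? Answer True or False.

[OX.X/X.O.] O move#1: (0,2):+0/OXOX/X.O.*, (1,1):-1/OX.X/XOO., (1,3):-1/OX.X/X.OO
[OXOX/X.O.] X move#2: (1,1):+0/OXOX/XXO.*, (1,3):+0/OXOX/X.OX
[OXOX/XXO.] O move#3: (1,3):+0/OXOX/XXOO*
[OXOX/XXOO] end (terminal +0, X#4); searched OX.X/X.O. to 4

O winning at [OX.X/X.O.]: False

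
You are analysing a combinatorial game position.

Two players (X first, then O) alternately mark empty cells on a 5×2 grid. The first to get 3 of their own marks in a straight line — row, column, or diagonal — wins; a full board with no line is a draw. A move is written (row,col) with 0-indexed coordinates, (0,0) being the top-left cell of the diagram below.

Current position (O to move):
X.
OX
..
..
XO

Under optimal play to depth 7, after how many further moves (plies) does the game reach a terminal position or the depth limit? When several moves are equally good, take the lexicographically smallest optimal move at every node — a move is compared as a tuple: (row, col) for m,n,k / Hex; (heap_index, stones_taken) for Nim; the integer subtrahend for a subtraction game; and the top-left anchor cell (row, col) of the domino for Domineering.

ply 1, O at X./OX/../../XO | (0,1)=+0→XO/OX/../../XO*; (2,0)=+0→X./OX/O./../XO; (2,1)=+0→X./OX/.O/../XO; (3,0)=+0→X./OX/../O./XO; (3,1)=+0→X./OX/../.O/XO
ply 2, X at XO/OX/../../XO | (2,0)=+0→XO/OX/X./../XO*; (2,1)=+0→XO/OX/.X/../XO; (3,0)=+0→XO/OX/../X./XO; (3,1)=+0→XO/OX/../.X/XO
ply 3, O at XO/OX/X./../XO | (2,1)=-1→XO/OX/XO/../XO; (3,0)=+0→XO/OX/X./O./XO*; (3,1)=-1→XO/OX/X./.O/XO
ply 4, X at XO/OX/X./O./XO | (2,1)=+0→XO/OX/XX/O./XO*; (3,1)=+0→XO/OX/X./OX/XO
ply 5, O at XO/OX/XX/O./XO | (3,1)=+0→XO/OX/XX/OO/XO*
ply 6: XO/OX/XX/OO/XO is terminal +0 (X); from X./OX/../../XO depth 7

PV length from [X./OX/../../XO]: 5 plies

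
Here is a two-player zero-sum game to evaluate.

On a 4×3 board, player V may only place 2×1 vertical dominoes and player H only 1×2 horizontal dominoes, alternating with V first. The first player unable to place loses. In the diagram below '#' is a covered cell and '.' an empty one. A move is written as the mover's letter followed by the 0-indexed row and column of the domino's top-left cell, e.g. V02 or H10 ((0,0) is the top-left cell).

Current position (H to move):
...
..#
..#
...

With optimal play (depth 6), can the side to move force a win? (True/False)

ply 1, H at .../..#/..#/... | H00=-1→##./..#/..#/...*; H01=-1→.##/..#/..#/...; H10=-1→.../###/..#/...; H20=-1→.../..#/###/...; H30=-1→.../..#/..#/##.; H31=-1→.../..#/..#/.##
ply 2, V at ##./..#/..#/... | V10=+1→##./#.#/#.#/...*; V11=+1→##./.##/.##/...; V20=+1→##./..#/#.#/#..; V21=+1→##./..#/.##/.#.
ply 3, H at ##./#.#/#.#/... | H30=-1→##./#.#/#.#/##.*; H31=-1→##./#.#/#.#/.##
ply 4, V at ##./#.#/#.#/##. | V11=+1→##./###/###/##.*
ply 5: ##./###/###/##. is terminal -1 (H); from .../..#/..#/... depth 6

H winning at [.../..#/..#/...]: False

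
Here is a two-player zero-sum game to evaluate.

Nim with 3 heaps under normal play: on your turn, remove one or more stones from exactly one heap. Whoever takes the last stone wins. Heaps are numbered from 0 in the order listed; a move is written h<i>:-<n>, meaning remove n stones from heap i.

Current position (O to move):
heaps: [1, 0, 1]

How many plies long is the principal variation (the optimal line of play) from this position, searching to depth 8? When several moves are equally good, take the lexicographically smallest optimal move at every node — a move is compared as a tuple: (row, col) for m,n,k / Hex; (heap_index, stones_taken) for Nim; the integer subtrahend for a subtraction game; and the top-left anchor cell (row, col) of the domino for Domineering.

PV length from [(1,0,1)]: 2 plies

[(1,0,1)] O move#1: h0:-1:-1/(0,0,1)*, h2:-1:-1/(1,0,0)
[(0,0,1)] X move#2: h2:-1:+1/(0,0,0)*
[(0,0,0)] end (terminal -1, O#3); searched (1,0,1) to 8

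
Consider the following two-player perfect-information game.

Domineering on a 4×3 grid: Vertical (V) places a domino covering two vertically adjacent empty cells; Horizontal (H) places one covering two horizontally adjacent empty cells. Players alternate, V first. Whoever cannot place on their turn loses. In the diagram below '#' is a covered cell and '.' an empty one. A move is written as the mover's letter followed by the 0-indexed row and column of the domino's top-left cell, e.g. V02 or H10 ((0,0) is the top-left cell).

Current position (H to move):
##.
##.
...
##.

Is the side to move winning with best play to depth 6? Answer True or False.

H winning at [##./##./.../##.]: False

[##./##./.../##.] H move#1: H20:-1/##./##./##./##.*, H21:-1/##./##./.##/##.
[##./##./##./##.] V move#2: V02:+1/###/###/##./##.*, V12:+1/##./###/###/##., V22:+1/##./##./###/###
[###/###/##./##.] end (terminal -1, H#3); searched ##./##./.../##. to 6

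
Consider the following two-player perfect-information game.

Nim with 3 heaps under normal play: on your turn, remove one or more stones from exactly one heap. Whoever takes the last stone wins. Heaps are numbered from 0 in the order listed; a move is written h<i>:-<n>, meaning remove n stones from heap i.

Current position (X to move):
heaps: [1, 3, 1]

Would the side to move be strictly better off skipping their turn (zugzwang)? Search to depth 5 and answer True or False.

zugzwang((1,3,1), X) = False

ply 1, X at (1,3,1) | h0:-1=-1→(0,3,1); h1:-1=-1→(1,2,1); h1:-2=-1→(1,1,1); h1:-3=+1→(1,0,1)*; h2:-1=-1→(1,3,0)
ply 2, O at (1,0,1) | h0:-1=-1→(0,0,1)*; h2:-1=-1→(1,0,0)
ply 3, X at (0,0,1) | h2:-1=+1→(0,0,0)*
ply 4: (0,0,0) is terminal -1 (O); from (1,3,1) depth 5
if X skipped the turn, O would face:
~ ply 1, O at (1,3,1) | h0:-1=-1→(0,3,1); h1:-1=-1→(1,2,1); h1:-2=-1→(1,1,1); h1:-3=+1→(1,0,1)*; h2:-1=-1→(1,3,0)
~ ply 2, X at (1,0,1) | h0:-1=-1→(0,0,1)*; h2:-1=-1→(1,0,0)
~ ply 3, O at (0,0,1) | h2:-1=+1→(0,0,0)*
~ ply 4: (0,0,0) is terminal -1 (X); from (1,3,1) depth 5
compare (X): move=+1 vs pass=-1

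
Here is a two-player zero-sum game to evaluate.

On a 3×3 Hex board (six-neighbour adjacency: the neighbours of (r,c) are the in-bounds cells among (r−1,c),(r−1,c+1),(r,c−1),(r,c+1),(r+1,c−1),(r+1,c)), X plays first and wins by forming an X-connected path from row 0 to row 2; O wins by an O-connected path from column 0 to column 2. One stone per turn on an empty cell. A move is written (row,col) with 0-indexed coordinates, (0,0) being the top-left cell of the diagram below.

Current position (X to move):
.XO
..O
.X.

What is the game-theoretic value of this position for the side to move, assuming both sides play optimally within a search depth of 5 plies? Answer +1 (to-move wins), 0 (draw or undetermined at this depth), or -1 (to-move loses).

value(.XO/..O/.X., X) = +1

[.XO/..O/.X.] X move#1: (0,0):-1/XXO/..O/.X., (1,0):+1/.XO/X.O/.X.*, (1,1):+1/.XO/.XO/.X., (2,0):+1/.XO/..O/XX., (2,2):-1/.XO/..O/.XX
[.XO/X.O/.X.] O move#2: (0,0):-1/OXO/X.O/.X.*, (1,1):-1/.XO/XOO/.X., (2,0):-1/.XO/X.O/OX., (2,2):-1/.XO/X.O/.XO
[OXO/X.O/.X.] X move#3: (1,1):+1/OXO/XXO/.X.*, (2,0):+1/OXO/X.O/XX., (2,2):+1/OXO/X.O/.XX
[OXO/XXO/.X.] end (terminal -1, O#4); searched .XO/..O/.X. to 5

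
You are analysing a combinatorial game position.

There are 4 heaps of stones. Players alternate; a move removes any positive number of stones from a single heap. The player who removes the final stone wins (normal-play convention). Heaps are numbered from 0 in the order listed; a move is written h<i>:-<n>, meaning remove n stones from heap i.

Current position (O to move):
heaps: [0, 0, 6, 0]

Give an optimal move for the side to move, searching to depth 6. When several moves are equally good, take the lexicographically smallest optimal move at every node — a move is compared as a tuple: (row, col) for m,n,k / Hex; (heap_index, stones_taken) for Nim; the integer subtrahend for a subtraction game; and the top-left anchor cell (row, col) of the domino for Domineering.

ply 1, O at (0,0,6,0) | h2:-1=-1→(0,0,5,0); h2:-2=-1→(0,0,4,0); h2:-3=-1→(0,0,3,0); h2:-4=-1→(0,0,2,0); h2:-5=-1→(0,0,1,0); h2:-6=+1→(0,0,0,0)*
ply 2: (0,0,0,0) is terminal -1 (X); from (0,0,6,0) depth 6

O's best at [(0,0,6,0)]: h2:-6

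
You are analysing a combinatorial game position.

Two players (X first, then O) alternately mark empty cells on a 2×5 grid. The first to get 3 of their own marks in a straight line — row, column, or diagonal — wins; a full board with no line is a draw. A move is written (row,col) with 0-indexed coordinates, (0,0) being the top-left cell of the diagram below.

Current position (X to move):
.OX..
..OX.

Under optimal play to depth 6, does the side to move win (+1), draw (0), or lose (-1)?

[.OX../..OX.] X move#1: (0,0):+0/XOX../..OX.*, (0,3):+0/.OXX./..OX., (0,4):+0/.OX.X/..OX., (1,0):+0/.OX../X.OX., (1,1):+0/.OX../.XOX., (1,4):+0/.OX../..OXX
[XOX../..OX.] O move#2: (0,3):+0/XOXO./..OX.*, (0,4):+0/XOX.O/..OX., (1,0):+0/XOX../O.OX., (1,1):+0/XOX../.OOX., (1,4):+0/XOX../..OXO
[XOXO./..OX.] X move#3: (0,4):+0/XOXOX/..OX.*, (1,0):+0/XOXO./X.OX., (1,1):+0/XOXO./.XOX., (1,4):+0/XOXO./..OXX
[XOXOX/..OX.] O move#4: (1,0):+0/XOXOX/O.OX.*, (1,1):+0/XOXOX/.OOX., (1,4):+0/XOXOX/..OXO
[XOXOX/O.OX.] X move#5: (1,1):+0/XOXOX/OXOX.*, (1,4):-1/XOXOX/O.OXX
[XOXOX/OXOX.] O move#6: (1,4):+0/XOXOX/OXOXO*
[XOXOX/OXOXO] end (terminal +0, X#7); searched .OX../..OX. to 6

value(.OX../..OX., X) = 0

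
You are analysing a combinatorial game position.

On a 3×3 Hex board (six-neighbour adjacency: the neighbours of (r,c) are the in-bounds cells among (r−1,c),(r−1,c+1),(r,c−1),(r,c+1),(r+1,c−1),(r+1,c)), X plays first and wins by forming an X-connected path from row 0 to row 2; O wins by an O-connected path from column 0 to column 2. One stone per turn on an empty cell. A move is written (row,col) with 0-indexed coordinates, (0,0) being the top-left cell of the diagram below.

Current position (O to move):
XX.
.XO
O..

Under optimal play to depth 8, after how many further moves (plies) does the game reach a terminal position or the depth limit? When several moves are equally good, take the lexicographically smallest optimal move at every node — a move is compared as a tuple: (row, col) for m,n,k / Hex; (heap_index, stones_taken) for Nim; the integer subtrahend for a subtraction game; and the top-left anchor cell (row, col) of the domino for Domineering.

[XX./.XO/O..] O move#1: (0,2):-1/XXO/.XO/O.., (1,0):-1/XX./OXO/O.., (2,1):+1/XX./.XO/OO.*, (2,2):-1/XX./.XO/O.O
[XX./.XO/OO.] end (terminal -1, X#2); searched XX./.XO/O.. to 8

PV length from [XX./.XO/O..]: 1 ply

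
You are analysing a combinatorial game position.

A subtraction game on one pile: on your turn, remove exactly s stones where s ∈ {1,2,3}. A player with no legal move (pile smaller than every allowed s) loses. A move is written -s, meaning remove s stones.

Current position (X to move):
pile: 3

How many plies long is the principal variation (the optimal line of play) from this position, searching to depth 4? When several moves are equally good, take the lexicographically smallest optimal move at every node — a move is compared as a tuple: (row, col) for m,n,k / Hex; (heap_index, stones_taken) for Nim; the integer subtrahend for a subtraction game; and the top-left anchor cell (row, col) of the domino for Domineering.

ply 1, X at 3 | -1=-1→2; -2=-1→1; -3=+1→0*
ply 2: 0 is terminal -1 (O); from 3 depth 4

PV length from [3]: 1 ply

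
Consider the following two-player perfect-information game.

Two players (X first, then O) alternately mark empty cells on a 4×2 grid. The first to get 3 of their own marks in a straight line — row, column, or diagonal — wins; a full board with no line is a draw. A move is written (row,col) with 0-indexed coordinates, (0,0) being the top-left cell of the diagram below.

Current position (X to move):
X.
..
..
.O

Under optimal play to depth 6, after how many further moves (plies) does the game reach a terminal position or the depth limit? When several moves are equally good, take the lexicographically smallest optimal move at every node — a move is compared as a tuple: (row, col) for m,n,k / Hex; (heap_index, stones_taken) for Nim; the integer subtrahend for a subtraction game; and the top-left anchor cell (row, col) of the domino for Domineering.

PV length from [X./../../.O]: 6 plies

[X./../../.O] X move#1: (0,1):+0/XX/../../.O*, (1,0):+0/X./X./../.O, (1,1):+0/X./.X/../.O, (2,0):+0/X./../X./.O, (2,1):+0/X./../.X/.O, (3,0):+0/X./../../XO
[XX/../../.O] O move#2: (1,0):+0/XX/O./../.O*, (1,1):+0/XX/.O/../.O, (2,0):+0/XX/../O./.O, (2,1):+0/XX/../.O/.O, (3,0):+0/XX/../../OO
[XX/O./../.O] X move#3: (1,1):+0/XX/OX/../.O*, (2,0):+0/XX/O./X./.O, (2,1):+0/XX/O./.X/.O, (3,0):+0/XX/O./../XO
[XX/OX/../.O] O move#4: (2,0):-1/XX/OX/O./.O, (2,1):+0/XX/OX/.O/.O*, (3,0):-1/XX/OX/../OO
[XX/OX/.O/.O] X move#5: (2,0):+0/XX/OX/XO/.O*, (3,0):+0/XX/OX/.O/XO
[XX/OX/XO/.O] O move#6: (3,0):+0/XX/OX/XO/OO*
[XX/OX/XO/OO] end (terminal +0, X#7); searched X./../../.O to 6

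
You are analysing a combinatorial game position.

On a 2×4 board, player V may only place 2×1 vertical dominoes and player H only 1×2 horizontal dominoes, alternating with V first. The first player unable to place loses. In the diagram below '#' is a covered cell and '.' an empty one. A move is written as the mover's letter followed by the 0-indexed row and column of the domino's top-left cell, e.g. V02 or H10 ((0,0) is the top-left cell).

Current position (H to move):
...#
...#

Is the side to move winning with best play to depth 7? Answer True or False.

p1 H@[...#/...#]: H00[##.#/...#]+1* H01[.###/...#]+1 H10[...#/##.#]+1 H11[...#/.###]+1
p2 V@[##.#/...#]: V02[####/..##]-1*
p3 H@[####/..##]: H10[####/####]+1*
p4 V@[####/####] terminal -1; root [...#/...#] d7

H winning at [...#/...#]: True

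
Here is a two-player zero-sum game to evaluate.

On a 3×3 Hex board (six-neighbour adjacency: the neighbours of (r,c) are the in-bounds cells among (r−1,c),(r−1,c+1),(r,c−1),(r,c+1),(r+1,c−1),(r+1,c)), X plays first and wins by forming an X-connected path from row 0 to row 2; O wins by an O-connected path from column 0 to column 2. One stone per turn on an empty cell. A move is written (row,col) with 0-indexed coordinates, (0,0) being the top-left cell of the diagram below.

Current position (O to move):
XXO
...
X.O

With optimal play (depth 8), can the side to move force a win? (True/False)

ply 1, O at XXO/.../X.O | (1,0)=-1→XXO/O../X.O*; (1,1)=-1→XXO/.O./X.O; (1,2)=-1→XXO/..O/X.O; (2,1)=-1→XXO/.../XOO
ply 2, X at XXO/O../X.O | (1,1)=+1→XXO/OX./X.O*; (1,2)=-1→XXO/O.X/X.O; (2,1)=-1→XXO/O../XXO
ply 3: XXO/OX./X.O is terminal -1 (O); from XXO/.../X.O depth 8

O winning at [XXO/.../X.O]: False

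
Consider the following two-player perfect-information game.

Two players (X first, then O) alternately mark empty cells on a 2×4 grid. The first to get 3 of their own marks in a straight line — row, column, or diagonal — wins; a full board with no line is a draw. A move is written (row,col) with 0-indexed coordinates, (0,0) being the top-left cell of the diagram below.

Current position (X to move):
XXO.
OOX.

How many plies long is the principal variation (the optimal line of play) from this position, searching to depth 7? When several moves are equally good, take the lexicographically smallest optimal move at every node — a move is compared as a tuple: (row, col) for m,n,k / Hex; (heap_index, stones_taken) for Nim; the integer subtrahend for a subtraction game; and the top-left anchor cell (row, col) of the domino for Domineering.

PV length from [XXO./OOX.]: 2 plies

ply 1, X at XXO./OOX. | (0,3)=+0→XXOX/OOX.*; (1,3)=+0→XXO./OOXX
ply 2, O at XXOX/OOX. | (1,3)=+0→XXOX/OOXO*
ply 3: XXOX/OOXO is terminal +0 (X); from XXO./OOX. depth 7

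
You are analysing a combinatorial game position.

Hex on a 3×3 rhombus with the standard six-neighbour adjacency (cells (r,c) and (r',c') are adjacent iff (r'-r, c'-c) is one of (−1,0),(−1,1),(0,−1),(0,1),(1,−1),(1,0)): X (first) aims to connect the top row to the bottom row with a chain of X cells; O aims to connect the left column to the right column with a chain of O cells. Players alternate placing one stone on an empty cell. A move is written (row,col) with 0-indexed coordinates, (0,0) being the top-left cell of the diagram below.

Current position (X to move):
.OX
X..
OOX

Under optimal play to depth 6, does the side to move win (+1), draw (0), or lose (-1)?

value(.OX/X../OOX, X) = +1

p1 X@[.OX/X../OOX]: (0,0)[XOX/X../OOX]-1 (1,1)[.OX/XX./OOX]-1 (1,2)[.OX/X.X/OOX]+1*
p2 O@[.OX/X.X/OOX] terminal -1; root [.OX/X../OOX] d6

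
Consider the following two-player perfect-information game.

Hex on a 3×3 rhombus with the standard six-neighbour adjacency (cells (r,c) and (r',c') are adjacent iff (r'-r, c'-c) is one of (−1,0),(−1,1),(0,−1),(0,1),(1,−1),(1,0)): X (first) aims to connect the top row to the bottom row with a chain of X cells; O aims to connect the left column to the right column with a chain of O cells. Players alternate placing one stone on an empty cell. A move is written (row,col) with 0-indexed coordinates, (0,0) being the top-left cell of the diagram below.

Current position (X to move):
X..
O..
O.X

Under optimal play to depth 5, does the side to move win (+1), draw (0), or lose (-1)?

value(X../O../O.X, X) = +1

[X../O../O.X] X move#1: (0,1):-1/XX./O../O.X, (0,2):-1/X.X/O../O.X, (1,1):+1/X../OX./O.X*, (1,2):-1/X../O.X/O.X, (2,1):-1/X../O../OXX
[X../OX./O.X] O move#2: (0,1):-1/XO./OX./O.X*, (0,2):-1/X.O/OX./O.X, (1,2):-1/X../OXO/O.X, (2,1):-1/X../OX./OOX
[XO./OX./O.X] X move#3: (0,2):+1/XOX/OX./O.X*, (1,2):-1/XO./OXX/O.X, (2,1):-1/XO./OX./OXX
[XOX/OX./O.X] O move#4: (1,2):-1/XOX/OXO/O.X*, (2,1):-1/XOX/OX./OOX
[XOX/OXO/O.X] X move#5: (2,1):+1/XOX/OXO/OXX*
[XOX/OXO/OXX] end (terminal -1, O#6); searched X../O../O.X to 5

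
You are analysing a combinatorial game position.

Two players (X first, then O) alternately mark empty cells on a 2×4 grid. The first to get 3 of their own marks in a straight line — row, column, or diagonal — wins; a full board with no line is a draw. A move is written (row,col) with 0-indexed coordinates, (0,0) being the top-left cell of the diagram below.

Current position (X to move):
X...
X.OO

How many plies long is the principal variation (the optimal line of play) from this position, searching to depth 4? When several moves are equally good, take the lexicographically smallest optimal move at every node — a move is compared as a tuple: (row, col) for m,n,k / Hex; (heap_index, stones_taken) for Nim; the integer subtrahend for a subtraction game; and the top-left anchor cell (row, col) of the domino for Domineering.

ply 1, X at X.../X.OO | (0,1)=-1→XX../X.OO; (0,2)=-1→X.X./X.OO; (0,3)=-1→X..X/X.OO; (1,1)=+0→X.../XXOO*
ply 2, O at X.../XXOO | (0,1)=+0→XO../XXOO*; (0,2)=+0→X.O./XXOO; (0,3)=+0→X..O/XXOO
ply 3, X at XO../XXOO | (0,2)=+0→XOX./XXOO*; (0,3)=+0→XO.X/XXOO
ply 4, O at XOX./XXOO | (0,3)=+0→XOXO/XXOO*
ply 5: XOXO/XXOO is terminal +0 (X); from X.../X.OO depth 4

PV length from [X.../X.OO]: 4 plies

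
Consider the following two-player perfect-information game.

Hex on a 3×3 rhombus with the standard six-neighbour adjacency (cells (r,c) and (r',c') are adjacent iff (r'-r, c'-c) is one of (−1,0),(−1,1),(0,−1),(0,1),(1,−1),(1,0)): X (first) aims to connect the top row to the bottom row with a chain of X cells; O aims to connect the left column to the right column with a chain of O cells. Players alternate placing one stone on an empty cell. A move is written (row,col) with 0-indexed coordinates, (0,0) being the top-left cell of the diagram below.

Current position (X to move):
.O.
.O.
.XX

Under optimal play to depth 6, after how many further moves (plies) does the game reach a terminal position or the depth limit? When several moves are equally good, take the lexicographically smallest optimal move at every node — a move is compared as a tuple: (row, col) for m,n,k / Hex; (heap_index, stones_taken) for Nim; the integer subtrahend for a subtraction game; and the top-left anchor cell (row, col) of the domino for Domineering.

ply 1, X at .O./.O./.XX | (0,0)=-1→XO./.O./.XX*; (0,2)=-1→.OX/.O./.XX; (1,0)=-1→.O./XO./.XX; (1,2)=-1→.O./.OX/.XX; (2,0)=-1→.O./.O./XXX
ply 2, O at XO./.O./.XX | (0,2)=+1→XOO/.O./.XX*; (1,0)=+1→XO./OO./.XX; (1,2)=+1→XO./.OO/.XX; (2,0)=+1→XO./.O./OXX
ply 3, X at XOO/.O./.XX | (1,0)=-1→XOO/XO./.XX*; (1,2)=-1→XOO/.OX/.XX; (2,0)=-1→XOO/.O./XXX
ply 4, O at XOO/XO./.XX | (1,2)=-1→XOO/XOO/.XX; (2,0)=+1→XOO/XO./OXX*
ply 5: XOO/XO./OXX is terminal -1 (X); from .O./.O./.XX depth 6

PV length from [.O./.O./.XX]: 4 plies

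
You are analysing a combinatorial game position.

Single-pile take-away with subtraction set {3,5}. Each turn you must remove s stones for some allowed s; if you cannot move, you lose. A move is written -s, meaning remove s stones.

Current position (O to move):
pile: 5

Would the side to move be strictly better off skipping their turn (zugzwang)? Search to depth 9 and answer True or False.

ply 1, O at 5 | -3=+1→2*; -5=+1→0
ply 2: 2 is terminal -1 (X); from 5 depth 9
pass branch (X moves first from the same position):
  | ply 1, X at 5 | -3=+1→2*; -5=+1→0
  | ply 2: 2 is terminal -1 (O); from 5 depth 9
O moving scores +1; O passing scores -1

zugzwang(5, O) = False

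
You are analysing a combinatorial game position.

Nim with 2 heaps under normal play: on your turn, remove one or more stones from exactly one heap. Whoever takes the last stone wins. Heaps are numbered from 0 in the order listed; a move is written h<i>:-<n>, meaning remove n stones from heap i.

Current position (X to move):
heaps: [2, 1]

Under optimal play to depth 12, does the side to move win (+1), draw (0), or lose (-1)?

p1 X@[(2,1)]: h0:-1[(1,1)]+1* h0:-2[(0,1)]-1 h1:-1[(2,0)]-1
p2 O@[(1,1)]: h0:-1[(0,1)]-1* h1:-1[(1,0)]-1
p3 X@[(0,1)]: h1:-1[(0,0)]+1*
p4 O@[(0,0)] terminal -1; root [(2,1)] d12

value((2,1), X) = +1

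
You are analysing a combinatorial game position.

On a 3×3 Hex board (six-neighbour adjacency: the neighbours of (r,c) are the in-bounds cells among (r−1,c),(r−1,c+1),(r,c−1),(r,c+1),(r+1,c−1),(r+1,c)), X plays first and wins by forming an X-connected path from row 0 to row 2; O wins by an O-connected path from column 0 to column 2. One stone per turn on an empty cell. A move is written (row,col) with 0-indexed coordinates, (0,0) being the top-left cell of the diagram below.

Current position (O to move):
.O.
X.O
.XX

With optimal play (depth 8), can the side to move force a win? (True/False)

ply 1, O at .O./X.O/.XX | (0,0)=+1→OO./X.O/.XX*; (0,2)=-1→.OO/X.O/.XX; (1,1)=+1→.O./XOO/.XX; (2,0)=-1→.O./X.O/OXX
ply 2, X at OO./X.O/.XX | (0,2)=-1→OOX/X.O/.XX*; (1,1)=-1→OO./XXO/.XX; (2,0)=-1→OO./X.O/XXX
ply 3, O at OOX/X.O/.XX | (1,1)=+1→OOX/XOO/.XX*; (2,0)=-1→OOX/X.O/OXX
ply 4: OOX/XOO/.XX is terminal -1 (X); from .O./X.O/.XX depth 8

O winning at [.O./X.O/.XX]: True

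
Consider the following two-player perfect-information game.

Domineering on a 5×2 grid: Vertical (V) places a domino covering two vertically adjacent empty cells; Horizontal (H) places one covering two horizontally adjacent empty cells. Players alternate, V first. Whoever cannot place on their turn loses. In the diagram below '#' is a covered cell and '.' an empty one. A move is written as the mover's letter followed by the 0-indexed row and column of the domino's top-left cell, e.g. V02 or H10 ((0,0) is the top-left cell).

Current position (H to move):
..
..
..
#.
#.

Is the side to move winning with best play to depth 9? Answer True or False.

H winning at [../../../#./#.]: True

p1 H@[../../../#./#.]: H00[##/../../#./#.]-1 H10[../##/../#./#.]+1* H20[../../##/#./#.]-1
p2 V@[../##/../#./#.]: V21[../##/.#/##/#.]-1* V31[../##/../##/##]-1
p3 H@[../##/.#/##/#.]: H00[##/##/.#/##/#.]+1*
p4 V@[##/##/.#/##/#.] terminal -1; root [../../../#./#.] d9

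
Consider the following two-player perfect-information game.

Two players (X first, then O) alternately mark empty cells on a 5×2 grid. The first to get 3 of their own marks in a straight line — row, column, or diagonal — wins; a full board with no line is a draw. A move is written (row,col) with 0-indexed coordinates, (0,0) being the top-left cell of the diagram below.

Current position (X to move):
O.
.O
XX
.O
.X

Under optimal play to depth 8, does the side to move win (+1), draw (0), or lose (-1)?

ply 1, X at O./.O/XX/.O/.X | (0,1)=+0→OX/.O/XX/.O/.X; (1,0)=+0→O./XO/XX/.O/.X; (3,0)=+1→O./.O/XX/XO/.X*; (4,0)=+0→O./.O/XX/.O/XX
ply 2, O at O./.O/XX/XO/.X | (0,1)=-1→OO/.O/XX/XO/.X*; (1,0)=-1→O./OO/XX/XO/.X; (4,0)=-1→O./.O/XX/XO/OX
ply 3, X at OO/.O/XX/XO/.X | (1,0)=+1→OO/XO/XX/XO/.X*; (4,0)=+1→OO/.O/XX/XO/XX
ply 4: OO/XO/XX/XO/.X is terminal -1 (O); from O./.O/XX/.O/.X depth 8

value(O./.O/XX/.O/.X, X) = +1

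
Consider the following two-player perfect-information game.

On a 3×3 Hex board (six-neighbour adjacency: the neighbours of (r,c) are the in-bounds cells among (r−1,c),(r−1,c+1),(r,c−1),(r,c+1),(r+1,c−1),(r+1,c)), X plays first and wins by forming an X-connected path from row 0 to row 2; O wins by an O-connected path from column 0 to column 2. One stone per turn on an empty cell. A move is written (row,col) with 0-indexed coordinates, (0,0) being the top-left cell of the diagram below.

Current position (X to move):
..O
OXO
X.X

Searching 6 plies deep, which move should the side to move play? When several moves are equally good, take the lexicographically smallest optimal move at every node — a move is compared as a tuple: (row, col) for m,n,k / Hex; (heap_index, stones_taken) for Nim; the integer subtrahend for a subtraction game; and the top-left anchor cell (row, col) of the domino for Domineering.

X's best at [..O/OXO/X.X]: (0,1)

p1 X@[..O/OXO/X.X]: (0,0)[X.O/OXO/X.X]-1 (0,1)[.XO/OXO/X.X]+1* (2,1)[..O/OXO/XXX]-1
p2 O@[.XO/OXO/X.X] terminal -1; root [..O/OXO/X.X] d6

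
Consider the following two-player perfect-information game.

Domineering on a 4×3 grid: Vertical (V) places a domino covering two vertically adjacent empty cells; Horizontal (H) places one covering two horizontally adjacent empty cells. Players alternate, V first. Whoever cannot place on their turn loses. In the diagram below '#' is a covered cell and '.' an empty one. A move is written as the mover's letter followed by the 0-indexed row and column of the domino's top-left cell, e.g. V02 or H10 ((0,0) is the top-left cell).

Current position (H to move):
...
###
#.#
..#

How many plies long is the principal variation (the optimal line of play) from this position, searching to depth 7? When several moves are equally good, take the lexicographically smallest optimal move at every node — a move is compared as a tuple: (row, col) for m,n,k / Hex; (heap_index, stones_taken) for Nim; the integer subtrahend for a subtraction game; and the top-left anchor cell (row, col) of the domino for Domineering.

PV length from [.../###/#.#/..#]: 1 ply

p1 H@[.../###/#.#/..#]: H00[##./###/#.#/..#]-1 H01[.##/###/#.#/..#]-1 H30[.../###/#.#/###]+1*
p2 V@[.../###/#.#/###] terminal -1; root [.../###/#.#/..#] d7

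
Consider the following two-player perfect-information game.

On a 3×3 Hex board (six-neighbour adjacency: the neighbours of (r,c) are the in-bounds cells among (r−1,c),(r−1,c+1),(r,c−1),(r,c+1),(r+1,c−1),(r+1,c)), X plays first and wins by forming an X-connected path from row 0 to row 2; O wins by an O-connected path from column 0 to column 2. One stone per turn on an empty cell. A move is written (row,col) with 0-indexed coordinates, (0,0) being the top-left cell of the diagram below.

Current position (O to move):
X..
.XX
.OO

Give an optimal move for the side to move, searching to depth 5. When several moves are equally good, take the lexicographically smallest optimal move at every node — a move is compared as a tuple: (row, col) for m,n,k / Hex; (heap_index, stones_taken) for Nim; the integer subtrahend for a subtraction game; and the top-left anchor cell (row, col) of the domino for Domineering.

p1 O@[X../.XX/.OO]: (0,1)[XO./.XX/.OO]-1 (0,2)[X.O/.XX/.OO]-1 (1,0)[X../OXX/.OO]-1 (2,0)[X../.XX/OOO]+1*
p2 X@[X../.XX/OOO] terminal -1; root [X../.XX/.OO] d5

O's best at [X../.XX/.OO]: (2,0)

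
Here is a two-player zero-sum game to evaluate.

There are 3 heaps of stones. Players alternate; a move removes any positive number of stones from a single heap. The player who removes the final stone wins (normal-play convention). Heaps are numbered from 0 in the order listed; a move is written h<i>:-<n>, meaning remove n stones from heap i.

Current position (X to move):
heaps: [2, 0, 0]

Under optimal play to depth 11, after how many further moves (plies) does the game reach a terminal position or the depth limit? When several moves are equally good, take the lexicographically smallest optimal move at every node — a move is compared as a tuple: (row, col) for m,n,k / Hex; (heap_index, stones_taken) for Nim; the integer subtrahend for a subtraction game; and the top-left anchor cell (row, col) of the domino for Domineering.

ply 1, X at (2,0,0) | h0:-1=-1→(1,0,0); h0:-2=+1→(0,0,0)*
ply 2: (0,0,0) is terminal -1 (O); from (2,0,0) depth 11

PV length from [(2,0,0)]: 1 ply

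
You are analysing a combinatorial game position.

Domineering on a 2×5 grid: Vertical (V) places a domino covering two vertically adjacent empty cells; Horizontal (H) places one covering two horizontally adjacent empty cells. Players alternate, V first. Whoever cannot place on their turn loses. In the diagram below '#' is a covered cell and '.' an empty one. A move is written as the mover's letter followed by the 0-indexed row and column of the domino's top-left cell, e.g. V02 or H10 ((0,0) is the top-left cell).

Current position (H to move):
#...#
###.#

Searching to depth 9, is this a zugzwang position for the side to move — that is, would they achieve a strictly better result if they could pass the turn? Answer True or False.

[#...#/###.#] H move#1: H01:-1/###.#/###.#, H02:+1/#.###/###.#*
[#.###/###.#] end (terminal -1, V#2); searched #...#/###.# to 9
pass branch (V moves first from the same position):
  | [#...#/###.#] V move#1: V03:-1/#..##/#####*
  | [#..##/#####] H move#2: H01:+1/#####/#####*
  | [#####/#####] end (terminal -1, V#3); searched #...#/###.# to 9
H moving scores +1; H passing scores +1

zugzwang(#...#/###.#, H) = False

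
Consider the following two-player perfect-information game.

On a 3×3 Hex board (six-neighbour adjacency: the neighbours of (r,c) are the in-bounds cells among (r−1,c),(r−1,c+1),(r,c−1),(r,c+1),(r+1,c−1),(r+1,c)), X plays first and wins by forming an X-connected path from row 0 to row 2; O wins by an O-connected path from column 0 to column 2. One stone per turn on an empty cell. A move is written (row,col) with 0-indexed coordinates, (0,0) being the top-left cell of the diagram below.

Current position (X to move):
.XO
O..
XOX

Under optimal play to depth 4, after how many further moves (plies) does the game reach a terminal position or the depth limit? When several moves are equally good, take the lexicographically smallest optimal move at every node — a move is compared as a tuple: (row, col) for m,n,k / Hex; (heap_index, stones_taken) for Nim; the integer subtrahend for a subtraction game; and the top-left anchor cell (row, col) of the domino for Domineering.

PV length from [.XO/O../XOX]: 1 ply

[.XO/O../XOX] X move#1: (0,0):-1/XXO/O../XOX, (1,1):+1/.XO/OX./XOX*, (1,2):-1/.XO/O.X/XOX
[.XO/OX./XOX] end (terminal -1, O#2); searched .XO/O../XOX to 4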